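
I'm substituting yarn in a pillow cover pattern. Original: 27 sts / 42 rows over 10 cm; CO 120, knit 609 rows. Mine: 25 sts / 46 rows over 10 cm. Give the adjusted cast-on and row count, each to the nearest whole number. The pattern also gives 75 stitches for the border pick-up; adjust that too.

Stitches: 120 × 25/27 = 111.11 → 111.
Rows: 609 × 46/42 = 667.00 → 667.
border pick-up: 75 × 25/27 = 69.44 → 69.

Cast on 111 stitches; work 667 rows; border pick-up 69 stitches.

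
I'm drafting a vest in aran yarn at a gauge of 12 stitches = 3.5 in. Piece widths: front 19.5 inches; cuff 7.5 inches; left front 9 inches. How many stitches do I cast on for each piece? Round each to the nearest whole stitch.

front 67; cuff 26; left front 31.

Rate = 12/3.5 = 3.429 sts per in.
front: 19.5 × 3.429 = 66.86 → 67.
cuff: 7.5 × 3.429 = 25.71 → 26.
left front: 9 × 3.429 = 30.86 → 31.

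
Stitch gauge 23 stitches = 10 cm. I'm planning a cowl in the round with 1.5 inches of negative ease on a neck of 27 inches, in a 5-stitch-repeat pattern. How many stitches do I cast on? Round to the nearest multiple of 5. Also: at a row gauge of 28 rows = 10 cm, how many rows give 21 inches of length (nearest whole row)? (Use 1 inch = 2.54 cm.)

Cast on 150 stitches; work 149 rows.

Finished = 27 − 1.5 = 25.5 inches.
25.5 inches × 2.54 = 64.77 cm.
23/10 = 2.3 sts per cm; 64.77 × 2.3 = 148.97 sts.
Nearest multiple of 5 → 150.
21 inches = 53.34 cm; × 2.8 = 149.35 → 149 rows.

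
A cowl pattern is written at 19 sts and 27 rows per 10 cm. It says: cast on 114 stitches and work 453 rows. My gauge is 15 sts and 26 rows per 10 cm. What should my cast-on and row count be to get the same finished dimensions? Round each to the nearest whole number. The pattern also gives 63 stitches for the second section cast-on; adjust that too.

Cast on 90 stitches; work 436 rows; second section cast-on 50 stitches.

Stitches: 114 × 15/19 = 90.00 → 90.
Rows: 453 × 26/27 = 436.22 → 436.
second section cast-on: 63 × 15/19 = 49.74 → 50.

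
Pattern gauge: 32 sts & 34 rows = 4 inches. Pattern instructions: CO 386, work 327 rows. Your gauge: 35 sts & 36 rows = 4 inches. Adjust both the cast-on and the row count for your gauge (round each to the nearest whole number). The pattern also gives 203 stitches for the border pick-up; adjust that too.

Cast on 422 stitches; work 346 rows; border pick-up 222 stitches.

Stitches: 386 × 35/32 = 422.19 → 422.
Rows: 327 × 36/34 = 346.24 → 346.
border pick-up: 203 × 35/32 = 222.03 → 222.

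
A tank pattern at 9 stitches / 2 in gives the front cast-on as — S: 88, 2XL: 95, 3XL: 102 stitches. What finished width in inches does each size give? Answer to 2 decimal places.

S 19.56 inches; 2XL 21.11 inches; 3XL 22.67 inches.

9/2 = 4.5 sts per in.
S: 88 / 4.5 = 19.556 → 19.56 in.
2XL: 95 / 4.5 = 21.111 → 21.11 in.
3XL: 102 / 4.5 = 22.667 → 22.67 in.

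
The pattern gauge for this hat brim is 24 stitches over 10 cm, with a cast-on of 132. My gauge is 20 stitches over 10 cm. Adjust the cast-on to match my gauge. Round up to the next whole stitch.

CO 110 sts.

Scale factor = 20 / 24 = 0.833.
132 × 20 / 24 = 110.00 sts.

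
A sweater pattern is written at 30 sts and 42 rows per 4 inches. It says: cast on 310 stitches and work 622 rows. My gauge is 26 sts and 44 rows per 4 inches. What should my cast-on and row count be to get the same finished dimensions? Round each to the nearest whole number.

Cast on 269 stitches; work 652 rows.

Stitches: 310 × 26/30 = 268.67 → 269.
Rows: 622 × 44/42 = 651.62 → 652.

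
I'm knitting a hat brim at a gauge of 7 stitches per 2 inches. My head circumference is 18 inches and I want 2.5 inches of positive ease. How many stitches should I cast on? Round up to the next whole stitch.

Finished = 18 + 2.5 = 20.5 in.
7 / 2 = 3.5 sts per inch.
20.50 × 3.5 = 71.75 sts.
→ 72 sts.

72 stitches.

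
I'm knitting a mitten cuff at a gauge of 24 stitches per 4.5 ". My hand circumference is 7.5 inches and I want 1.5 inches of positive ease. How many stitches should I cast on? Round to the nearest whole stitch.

CO 48 sts.

Finished = 7.5 + 1.5 = 9 in.
24 / 4.5 = 5.333 sts per inch.
9.00 × 5.333 = 48.00 sts.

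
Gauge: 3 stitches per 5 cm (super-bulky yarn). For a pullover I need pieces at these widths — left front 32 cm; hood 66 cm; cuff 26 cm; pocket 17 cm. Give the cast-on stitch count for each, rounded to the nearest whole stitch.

left front 19; hood 40; cuff 16; pocket 10.

Rate = 3/5 = 0.6 sts per cm.
left front: 32 × 0.6 = 19.20 → 19.
hood: 66 × 0.6 = 39.60 → 40.
cuff: 26 × 0.6 = 15.60 → 16.
pocket: 17 × 0.6 = 10.20 → 10.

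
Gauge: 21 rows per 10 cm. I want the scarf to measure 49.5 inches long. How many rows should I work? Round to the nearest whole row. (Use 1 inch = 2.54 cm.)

Work 264 rows.

49.5 in = 125.73 cm.
21 rows / 10 cm = 2.1 rows per cm.
125.73 × 2.1 = 264.03 rows.
Round to nearest → 264.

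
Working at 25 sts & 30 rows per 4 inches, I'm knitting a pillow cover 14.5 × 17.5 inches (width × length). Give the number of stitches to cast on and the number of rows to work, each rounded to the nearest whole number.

Stitch gauge = 25/4 = 6.25 sts/in; 14.5 × 6.25 = 90.62 → 91 sts.
Row gauge = 30/4 = 7.5 rows/in; 17.5 × 7.5 = 131.25 → 131 rows.

Cast on 91 stitches and work 131 rows.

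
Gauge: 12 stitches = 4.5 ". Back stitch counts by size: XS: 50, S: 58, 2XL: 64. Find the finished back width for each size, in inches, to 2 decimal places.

12/4.5 = 2.667 sts per in.
XS: 50 / 2.667 = 18.750 → 18.75 in.
S: 58 / 2.667 = 21.750 → 21.75 in.
2XL: 64 / 2.667 = 24.000 → 24.00 in.

XS 18.75 inches; S 21.75 inches; 2XL 24.00 inches.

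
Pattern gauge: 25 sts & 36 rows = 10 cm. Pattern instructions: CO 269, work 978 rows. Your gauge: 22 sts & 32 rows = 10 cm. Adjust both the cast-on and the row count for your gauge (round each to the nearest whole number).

Cast on 237 stitches; work 869 rows.

Stitches: 269 × 22/25 = 236.72 → 237.
Rows: 978 × 32/36 = 869.33 → 869.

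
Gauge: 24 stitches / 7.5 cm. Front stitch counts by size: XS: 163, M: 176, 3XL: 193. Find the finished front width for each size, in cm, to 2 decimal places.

24/7.5 = 3.2 sts per cm.
XS: 163 / 3.2 = 50.938 → 50.94 cm.
M: 176 / 3.2 = 55.000 → 55.00 cm.
3XL: 193 / 3.2 = 60.312 → 60.31 cm.

XS 50.94 cm; M 55.00 cm; 3XL 60.31 cm.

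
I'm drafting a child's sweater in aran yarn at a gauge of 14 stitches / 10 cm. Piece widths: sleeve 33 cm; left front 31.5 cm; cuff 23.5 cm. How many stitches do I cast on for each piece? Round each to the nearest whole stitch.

Rate = 14/10 = 1.4 sts per cm.
sleeve: 33 × 1.4 = 46.20 → 46.
left front: 31.5 × 1.4 = 44.10 → 44.
cuff: 23.5 × 1.4 = 32.90 → 33.

sleeve 46; left front 44; cuff 33.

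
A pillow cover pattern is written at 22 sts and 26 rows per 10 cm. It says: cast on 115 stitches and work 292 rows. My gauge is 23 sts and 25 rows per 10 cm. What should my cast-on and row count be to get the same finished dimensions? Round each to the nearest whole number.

Cast on 120 stitches; work 281 rows.

Stitches: 115 × 23/22 = 120.23 → 120.
Rows: 292 × 25/26 = 280.77 → 281.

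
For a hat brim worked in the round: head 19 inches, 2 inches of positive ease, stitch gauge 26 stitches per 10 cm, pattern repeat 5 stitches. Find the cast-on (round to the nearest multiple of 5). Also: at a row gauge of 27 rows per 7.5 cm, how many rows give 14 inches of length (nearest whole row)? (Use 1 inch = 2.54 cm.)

Finished = 19 + 2 = 21 inches.
21 inches × 2.54 = 53.34 cm.
26/10 = 2.6 sts per cm; 53.34 × 2.6 = 138.68 sts.
Nearest multiple of 5 → 140.
14 inches = 35.56 cm; × 3.6 = 128.02 → 128 rows.

Cast on 140 stitches; work 128 rows.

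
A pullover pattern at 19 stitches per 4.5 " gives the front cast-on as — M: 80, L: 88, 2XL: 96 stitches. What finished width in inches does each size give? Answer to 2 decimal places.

M 18.95 inches; L 20.84 inches; 2XL 22.74 inches.

19/4.5 = 4.222 sts per in.
M: 80 / 4.222 = 18.947 → 18.95 in.
L: 88 / 4.222 = 20.842 → 20.84 in.
2XL: 96 / 4.222 = 22.737 → 22.74 in.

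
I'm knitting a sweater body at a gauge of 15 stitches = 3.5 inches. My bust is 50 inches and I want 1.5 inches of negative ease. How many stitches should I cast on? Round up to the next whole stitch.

208 stitches.

Finished = 50 − 1.5 = 48.5 in.
15 / 3.5 = 4.286 sts per inch.
48.50 × 4.286 = 207.86 sts.
→ 208 sts.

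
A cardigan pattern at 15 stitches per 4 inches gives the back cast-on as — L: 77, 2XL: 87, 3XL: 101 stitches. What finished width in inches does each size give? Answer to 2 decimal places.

L 20.53 inches; 2XL 23.20 inches; 3XL 26.93 inches.

15/4 = 3.75 sts per in.
L: 77 / 3.75 = 20.533 → 20.53 in.
2XL: 87 / 3.75 = 23.200 → 23.20 in.
3XL: 101 / 3.75 = 26.933 → 26.93 in.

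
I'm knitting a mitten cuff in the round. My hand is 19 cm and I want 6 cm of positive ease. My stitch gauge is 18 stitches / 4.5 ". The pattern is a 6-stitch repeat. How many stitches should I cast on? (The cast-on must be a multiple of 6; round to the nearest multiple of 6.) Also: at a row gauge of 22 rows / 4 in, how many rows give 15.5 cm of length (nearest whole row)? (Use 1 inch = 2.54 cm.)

Cast on 42 stitches; work 34 rows.

Finished = 19 + 6 = 25 cm.
25 cm × 1/2.54 = 9.84 inches.
18/4.5 = 4 sts per in; 9.84 × 4 = 39.37 sts.
Nearest multiple of 6 → 42.
15.5 cm = 6.10 inches; × 5.5 = 33.56 → 34 rows.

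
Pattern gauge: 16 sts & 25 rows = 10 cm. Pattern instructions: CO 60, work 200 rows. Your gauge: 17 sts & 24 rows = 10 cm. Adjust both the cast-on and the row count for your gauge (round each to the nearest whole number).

Cast on 64 stitches; work 192 rows.

Stitches: 60 × 17/16 = 63.75 → 64.
Rows: 200 × 24/25 = 192.00 → 192.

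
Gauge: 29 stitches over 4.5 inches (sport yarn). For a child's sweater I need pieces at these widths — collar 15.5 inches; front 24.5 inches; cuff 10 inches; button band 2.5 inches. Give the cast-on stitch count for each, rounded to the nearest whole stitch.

Rate = 29/4.5 = 6.444 sts per in.
collar: 15.5 × 6.444 = 99.89 → 100.
front: 24.5 × 6.444 = 157.89 → 158.
cuff: 10 × 6.444 = 64.44 → 64.
button band: 2.5 × 6.444 = 16.11 → 16.

collar 100; front 158; cuff 64; button band 16.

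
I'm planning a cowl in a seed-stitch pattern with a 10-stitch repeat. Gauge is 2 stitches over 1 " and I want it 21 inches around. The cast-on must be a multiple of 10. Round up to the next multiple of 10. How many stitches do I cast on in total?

Cast on 50 stitches.

2 / 1 = 2 sts per inch.
21 × 2 = 42.00 sts.
Next multiple of 10: 50.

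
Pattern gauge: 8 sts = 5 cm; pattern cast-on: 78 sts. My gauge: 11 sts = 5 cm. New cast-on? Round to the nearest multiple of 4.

Scale factor = 11 / 8 = 1.375.
78 × 11 / 8 = 107.25 sts.
→ 108 sts.

Cast on 108 stitches.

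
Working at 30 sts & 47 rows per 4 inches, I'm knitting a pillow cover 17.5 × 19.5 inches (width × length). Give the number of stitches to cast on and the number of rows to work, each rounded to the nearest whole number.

Stitch gauge = 30/4 = 7.5 sts/in; 17.5 × 7.5 = 131.25 → 131 sts.
Row gauge = 47/4 = 11.75 rows/in; 19.5 × 11.75 = 229.12 → 229 rows.

Cast on 131 stitches and work 229 rows.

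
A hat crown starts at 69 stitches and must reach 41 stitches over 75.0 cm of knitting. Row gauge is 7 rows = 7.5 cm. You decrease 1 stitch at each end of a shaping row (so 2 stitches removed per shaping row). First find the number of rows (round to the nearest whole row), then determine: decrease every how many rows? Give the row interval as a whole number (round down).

Rows = 75.0 × 0.933 = 70.0 → 70 rows.
Stitches to remove: 28 → 14 shaping rows (at 2 st each).
70 / 14 = 5.00 → every 5 rows.

Decrease every 5th row.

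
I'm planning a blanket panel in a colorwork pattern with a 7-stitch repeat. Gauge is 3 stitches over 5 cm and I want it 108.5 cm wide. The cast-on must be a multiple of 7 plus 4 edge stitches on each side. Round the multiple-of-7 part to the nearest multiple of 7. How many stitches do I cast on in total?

64 stitches.

3 / 5 = 0.6 sts per cm.
108.5 × 0.6 = 65.10 sts.
Less 8 edge sts → 57.10 for the repeat.
Nearest multiple of 7: 56.
Add back 8 edge sts → 64.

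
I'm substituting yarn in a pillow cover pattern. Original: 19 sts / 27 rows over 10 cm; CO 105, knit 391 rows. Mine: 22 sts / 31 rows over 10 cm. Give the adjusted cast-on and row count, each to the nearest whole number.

Stitches: 105 × 22/19 = 121.58 → 122.
Rows: 391 × 31/27 = 448.93 → 449.

Cast on 122 stitches; work 449 rows.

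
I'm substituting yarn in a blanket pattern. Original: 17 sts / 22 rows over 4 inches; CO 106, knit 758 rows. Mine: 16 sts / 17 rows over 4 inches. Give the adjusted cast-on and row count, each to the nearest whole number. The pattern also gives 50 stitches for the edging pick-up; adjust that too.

Stitches: 106 × 16/17 = 99.76 → 100.
Rows: 758 × 17/22 = 585.73 → 586.
edging pick-up: 50 × 16/17 = 47.06 → 47.

Cast on 100 stitches; work 586 rows; edging pick-up 47 stitches.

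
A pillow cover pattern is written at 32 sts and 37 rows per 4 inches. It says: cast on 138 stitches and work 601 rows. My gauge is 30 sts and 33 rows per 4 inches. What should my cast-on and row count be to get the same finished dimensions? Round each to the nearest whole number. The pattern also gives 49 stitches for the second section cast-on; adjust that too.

Cast on 129 stitches; work 536 rows; second section cast-on 46 stitches.

Stitches: 138 × 30/32 = 129.38 → 129.
Rows: 601 × 33/37 = 536.03 → 536.
second section cast-on: 49 × 30/32 = 45.94 → 46.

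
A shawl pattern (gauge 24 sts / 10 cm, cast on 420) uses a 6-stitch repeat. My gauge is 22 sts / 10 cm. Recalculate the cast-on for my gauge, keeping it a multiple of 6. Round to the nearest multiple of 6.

Cast on 384 stitches.

420 × 22 / 24 = 385.00.
Nearest multiple of 6: 384.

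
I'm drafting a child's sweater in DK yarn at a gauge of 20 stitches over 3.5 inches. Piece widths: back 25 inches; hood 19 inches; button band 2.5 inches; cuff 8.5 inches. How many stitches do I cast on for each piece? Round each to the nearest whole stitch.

Rate = 20/3.5 = 5.714 sts per in.
back: 25 × 5.714 = 142.86 → 143.
hood: 19 × 5.714 = 108.57 → 109.
button band: 2.5 × 5.714 = 14.29 → 14.
cuff: 8.5 × 5.714 = 48.57 → 49.

back 143; hood 109; button band 14; cuff 49.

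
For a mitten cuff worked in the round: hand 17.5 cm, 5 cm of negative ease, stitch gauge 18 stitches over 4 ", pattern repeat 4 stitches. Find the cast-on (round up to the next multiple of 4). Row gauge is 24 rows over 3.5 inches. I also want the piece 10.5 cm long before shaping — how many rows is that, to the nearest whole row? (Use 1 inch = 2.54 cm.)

Cast on 24 stitches; work 28 rows.

Finished = 17.5 − 5 = 12.5 cm.
12.5 cm × 1/2.54 = 4.92 inches.
18/4 = 4.5 sts per in; 4.92 × 4.5 = 22.15 sts.
Next multiple of 4 → 24.
10.5 cm = 4.13 inches; × 6.857 = 28.35 → 28 rows.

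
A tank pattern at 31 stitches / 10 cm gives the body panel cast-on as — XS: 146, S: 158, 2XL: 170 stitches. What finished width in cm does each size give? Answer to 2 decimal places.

XS 47.10 cm; S 50.97 cm; 2XL 54.84 cm.

31/10 = 3.1 sts per cm.
XS: 146 / 3.1 = 47.097 → 47.10 cm.
S: 158 / 3.1 = 50.968 → 50.97 cm.
2XL: 170 / 3.1 = 54.839 → 54.84 cm.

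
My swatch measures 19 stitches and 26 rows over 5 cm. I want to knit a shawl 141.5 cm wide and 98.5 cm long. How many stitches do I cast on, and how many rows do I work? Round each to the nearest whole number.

Cast on 538 stitches and work 512 rows.

Stitch gauge = 19/5 = 3.8 sts/cm; 141.5 × 3.8 = 537.70 → 538 sts.
Row gauge = 26/5 = 5.2 rows/cm; 98.5 × 5.2 = 512.20 → 512 rows.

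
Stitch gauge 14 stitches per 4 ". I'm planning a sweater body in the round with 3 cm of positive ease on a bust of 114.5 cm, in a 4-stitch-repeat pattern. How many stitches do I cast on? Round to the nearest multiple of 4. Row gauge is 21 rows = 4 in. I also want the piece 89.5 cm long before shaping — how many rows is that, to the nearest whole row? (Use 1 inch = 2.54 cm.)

Cast on 160 stitches; work 185 rows.

Finished = 114.5 + 3 = 117.5 cm.
117.5 cm × 1/2.54 = 46.26 inches.
14/4 = 3.5 sts per in; 46.26 × 3.5 = 161.91 sts.
Nearest multiple of 4 → 160.
89.5 cm = 35.24 inches; × 5.25 = 184.99 → 185 rows.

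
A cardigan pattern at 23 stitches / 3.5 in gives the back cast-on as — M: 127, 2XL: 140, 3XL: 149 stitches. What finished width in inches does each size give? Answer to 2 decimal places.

M 19.33 inches; 2XL 21.30 inches; 3XL 22.67 inches.

23/3.5 = 6.571 sts per in.
M: 127 / 6.571 = 19.326 → 19.33 in.
2XL: 140 / 6.571 = 21.304 → 21.30 in.
3XL: 149 / 6.571 = 22.674 → 22.67 in.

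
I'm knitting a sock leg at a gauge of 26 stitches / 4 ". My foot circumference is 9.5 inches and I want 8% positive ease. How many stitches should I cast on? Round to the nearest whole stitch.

Finished = 9.5 × 1.08 = 10.26 in.
26 / 4 = 6.5 sts per inch.
10.26 × 6.5 = 66.69 sts.
→ 67 sts.

Cast on 67 stitches.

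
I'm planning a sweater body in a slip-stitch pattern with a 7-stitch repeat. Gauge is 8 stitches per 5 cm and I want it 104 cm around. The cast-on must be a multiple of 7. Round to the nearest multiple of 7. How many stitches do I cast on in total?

Cast on 168 stitches.

8 / 5 = 1.6 sts per cm.
104 × 1.6 = 166.40 sts.
Nearest multiple of 7: 168.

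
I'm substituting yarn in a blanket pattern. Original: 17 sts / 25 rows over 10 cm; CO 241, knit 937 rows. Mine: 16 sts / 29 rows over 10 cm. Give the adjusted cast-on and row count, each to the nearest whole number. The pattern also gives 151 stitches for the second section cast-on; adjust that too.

Cast on 227 stitches; work 1087 rows; second section cast-on 142 stitches.

Stitches: 241 × 16/17 = 226.82 → 227.
Rows: 937 × 29/25 = 1086.92 → 1087.
second section cast-on: 151 × 16/17 = 142.12 → 142.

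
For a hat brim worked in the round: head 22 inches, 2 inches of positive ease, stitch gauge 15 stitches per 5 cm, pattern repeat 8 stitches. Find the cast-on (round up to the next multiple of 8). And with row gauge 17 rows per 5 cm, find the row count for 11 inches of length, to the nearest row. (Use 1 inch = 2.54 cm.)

Cast on 184 stitches; work 95 rows.

Finished = 22 + 2 = 24 inches.
24 inches × 2.54 = 60.96 cm.
15/5 = 3 sts per cm; 60.96 × 3 = 182.88 sts.
Next multiple of 8 → 184.
11 inches = 27.94 cm; × 3.4 = 95.00 → 95 rows.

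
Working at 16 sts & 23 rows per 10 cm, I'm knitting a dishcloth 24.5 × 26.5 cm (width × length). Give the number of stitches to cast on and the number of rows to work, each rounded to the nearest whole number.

Cast on 39 stitches and work 61 rows.

Stitch gauge = 16/10 = 1.6 sts/cm; 24.5 × 1.6 = 39.20 → 39 sts.
Row gauge = 23/10 = 2.3 rows/cm; 26.5 × 2.3 = 60.95 → 61 rows.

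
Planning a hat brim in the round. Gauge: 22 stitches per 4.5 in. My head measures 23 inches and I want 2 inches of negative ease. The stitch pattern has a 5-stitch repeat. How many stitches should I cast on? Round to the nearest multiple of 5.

Cast on 105 stitches.

Finished = 23 − 2 = 21 inches.
22 / 4.5 = 4.889 sts/in.
21 × 4.889 = 102.67 sts.
Nearest multiple of 5: 105.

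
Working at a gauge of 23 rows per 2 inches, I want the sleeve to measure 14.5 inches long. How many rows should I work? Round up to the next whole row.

23 rows / 2 in = 11.5 rows per inch.
14.5 × 11.5 = 166.75 rows.
Round up → 167.

Work 167 rows.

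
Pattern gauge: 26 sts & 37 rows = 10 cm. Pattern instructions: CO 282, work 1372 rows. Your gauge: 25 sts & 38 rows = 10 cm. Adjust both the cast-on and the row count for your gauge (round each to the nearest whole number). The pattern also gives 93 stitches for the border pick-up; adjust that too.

Cast on 271 stitches; work 1409 rows; border pick-up 89 stitches.

Stitches: 282 × 25/26 = 271.15 → 271.
Rows: 1372 × 38/37 = 1409.08 → 1409.
border pick-up: 93 × 25/26 = 89.42 → 89.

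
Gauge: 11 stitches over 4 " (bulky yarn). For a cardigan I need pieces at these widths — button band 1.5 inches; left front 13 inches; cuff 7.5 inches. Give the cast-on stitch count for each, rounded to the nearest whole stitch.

Rate = 11/4 = 2.75 sts per in.
button band: 1.5 × 2.75 = 4.12 → 4.
left front: 13 × 2.75 = 35.75 → 36.
cuff: 7.5 × 2.75 = 20.62 → 21.

button band 4; left front 36; cuff 21.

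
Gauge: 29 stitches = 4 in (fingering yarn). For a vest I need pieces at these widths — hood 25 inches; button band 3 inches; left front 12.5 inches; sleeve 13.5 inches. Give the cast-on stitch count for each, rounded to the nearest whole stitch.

hood 181; button band 22; left front 91; sleeve 98.

Rate = 29/4 = 7.25 sts per in.
hood: 25 × 7.25 = 181.25 → 181.
button band: 3 × 7.25 = 21.75 → 22.
left front: 12.5 × 7.25 = 90.62 → 91.
sleeve: 13.5 × 7.25 = 97.88 → 98.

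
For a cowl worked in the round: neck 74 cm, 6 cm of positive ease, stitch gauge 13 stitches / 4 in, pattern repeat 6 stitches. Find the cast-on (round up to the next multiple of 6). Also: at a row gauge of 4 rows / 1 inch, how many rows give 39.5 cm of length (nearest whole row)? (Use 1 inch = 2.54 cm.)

Finished = 74 + 6 = 80 cm.
80 cm × 1/2.54 = 31.50 inches.
13/4 = 3.25 sts per in; 31.50 × 3.25 = 102.36 sts.
Next multiple of 6 → 108.
39.5 cm = 15.55 inches; × 4 = 62.20 → 62 rows.

Cast on 108 stitches; work 62 rows.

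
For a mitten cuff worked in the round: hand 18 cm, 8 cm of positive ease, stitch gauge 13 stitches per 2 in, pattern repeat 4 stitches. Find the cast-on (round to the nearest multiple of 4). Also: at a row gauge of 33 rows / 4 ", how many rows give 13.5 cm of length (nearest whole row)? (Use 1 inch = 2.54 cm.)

Finished = 18 + 8 = 26 cm.
26 cm × 1/2.54 = 10.24 inches.
13/2 = 6.5 sts per in; 10.24 × 6.5 = 66.54 sts.
Nearest multiple of 4 → 68.
13.5 cm = 5.31 inches; × 8.25 = 43.85 → 44 rows.

Cast on 68 stitches; work 44 rows.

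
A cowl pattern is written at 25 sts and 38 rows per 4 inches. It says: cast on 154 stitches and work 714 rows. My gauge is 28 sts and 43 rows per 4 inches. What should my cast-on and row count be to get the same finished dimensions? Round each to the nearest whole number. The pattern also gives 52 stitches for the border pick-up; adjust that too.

Stitches: 154 × 28/25 = 172.48 → 172.
Rows: 714 × 43/38 = 807.95 → 808.
border pick-up: 52 × 28/25 = 58.24 → 58.

Cast on 172 stitches; work 808 rows; border pick-up 58 stitches.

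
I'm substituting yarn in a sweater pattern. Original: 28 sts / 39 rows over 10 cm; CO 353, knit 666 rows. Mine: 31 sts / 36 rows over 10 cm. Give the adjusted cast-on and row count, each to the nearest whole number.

Stitches: 353 × 31/28 = 390.82 → 391.
Rows: 666 × 36/39 = 614.77 → 615.

Cast on 391 stitches; work 615 rows.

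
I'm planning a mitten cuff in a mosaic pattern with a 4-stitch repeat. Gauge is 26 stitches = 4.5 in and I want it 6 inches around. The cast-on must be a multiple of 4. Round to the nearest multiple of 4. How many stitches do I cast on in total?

26 / 4.5 = 5.778 sts per inch.
6 × 5.778 = 34.67 sts.
Nearest multiple of 4: 36.

36 stitches.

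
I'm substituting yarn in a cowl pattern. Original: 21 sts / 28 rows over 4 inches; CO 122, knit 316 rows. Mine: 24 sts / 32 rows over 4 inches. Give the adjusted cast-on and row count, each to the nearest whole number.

Stitches: 122 × 24/21 = 139.43 → 139.
Rows: 316 × 32/28 = 361.14 → 361.

Cast on 139 stitches; work 361 rows.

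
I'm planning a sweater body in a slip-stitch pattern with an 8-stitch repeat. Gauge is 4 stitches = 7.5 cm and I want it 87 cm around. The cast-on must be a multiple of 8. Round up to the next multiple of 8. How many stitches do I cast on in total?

48 stitches.

4 / 7.5 = 0.533 sts per cm.
87 × 0.533 = 46.40 sts.
Next multiple of 8: 48.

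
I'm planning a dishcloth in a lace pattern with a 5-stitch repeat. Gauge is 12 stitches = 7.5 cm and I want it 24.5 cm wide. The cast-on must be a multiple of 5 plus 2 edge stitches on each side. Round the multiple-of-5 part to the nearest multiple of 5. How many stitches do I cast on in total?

39 stitches.

12 / 7.5 = 1.6 sts per cm.
24.5 × 1.6 = 39.20 sts.
Less 4 edge sts → 35.20 for the repeat.
Nearest multiple of 5: 35.
Add back 4 edge sts → 39.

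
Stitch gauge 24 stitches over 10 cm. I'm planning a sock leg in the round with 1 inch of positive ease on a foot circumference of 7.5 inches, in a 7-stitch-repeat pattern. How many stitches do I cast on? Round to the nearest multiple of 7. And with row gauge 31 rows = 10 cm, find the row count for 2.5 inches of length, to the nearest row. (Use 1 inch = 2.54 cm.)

Finished = 7.5 + 1 = 8.5 inches.
8.5 inches × 2.54 = 21.59 cm.
24/10 = 2.4 sts per cm; 21.59 × 2.4 = 51.82 sts.
Nearest multiple of 7 → 49.
2.5 inches = 6.35 cm; × 3.1 = 19.68 → 20 rows.

Cast on 49 stitches; work 20 rows.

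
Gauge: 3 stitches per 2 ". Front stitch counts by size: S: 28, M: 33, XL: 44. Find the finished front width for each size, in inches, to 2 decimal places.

3/2 = 1.5 sts per in.
S: 28 / 1.5 = 18.667 → 18.67 in.
M: 33 / 1.5 = 22.000 → 22.00 in.
XL: 44 / 1.5 = 29.333 → 29.33 in.

S 18.67 inches; M 22.00 inches; XL 29.33 inches.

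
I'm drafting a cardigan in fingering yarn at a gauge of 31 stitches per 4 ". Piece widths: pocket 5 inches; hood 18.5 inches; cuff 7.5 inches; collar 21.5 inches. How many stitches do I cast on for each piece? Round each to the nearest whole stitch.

pocket 39; hood 143; cuff 58; collar 167.

Rate = 31/4 = 7.75 sts per in.
pocket: 5 × 7.75 = 38.75 → 39.
hood: 18.5 × 7.75 = 143.38 → 143.
cuff: 7.5 × 7.75 = 58.12 → 58.
collar: 21.5 × 7.75 = 166.62 → 167.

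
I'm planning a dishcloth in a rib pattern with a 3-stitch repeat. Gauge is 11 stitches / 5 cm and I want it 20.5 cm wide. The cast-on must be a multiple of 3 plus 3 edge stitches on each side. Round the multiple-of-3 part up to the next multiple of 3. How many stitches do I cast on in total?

11 / 5 = 2.2 sts per cm.
20.5 × 2.2 = 45.10 sts.
Less 6 edge sts → 39.10 for the repeat.
Next multiple of 3: 42.
Add back 6 edge sts → 48.

CO 48 sts.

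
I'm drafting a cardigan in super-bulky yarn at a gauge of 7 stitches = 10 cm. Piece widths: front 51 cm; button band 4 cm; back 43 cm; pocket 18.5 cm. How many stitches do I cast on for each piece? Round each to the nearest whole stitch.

Rate = 7/10 = 0.7 sts per cm.
front: 51 × 0.7 = 35.70 → 36.
button band: 4 × 0.7 = 2.80 → 3.
back: 43 × 0.7 = 30.10 → 30.
pocket: 18.5 × 0.7 = 12.95 → 13.

front 36; button band 3; back 30; pocket 13.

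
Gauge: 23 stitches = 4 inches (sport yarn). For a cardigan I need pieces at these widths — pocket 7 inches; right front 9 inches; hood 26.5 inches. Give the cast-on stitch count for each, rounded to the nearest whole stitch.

Rate = 23/4 = 5.75 sts per in.
pocket: 7 × 5.75 = 40.25 → 40.
right front: 9 × 5.75 = 51.75 → 52.
hood: 26.5 × 5.75 = 152.38 → 152.

pocket 40; right front 52; hood 152.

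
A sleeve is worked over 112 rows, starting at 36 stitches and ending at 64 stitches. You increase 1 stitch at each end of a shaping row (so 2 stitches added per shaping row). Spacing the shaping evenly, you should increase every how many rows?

Increase every 8th row.

Stitches to add: |64 − 36| = 28.
Shaping rows needed: 28 / 2 = 14.
112 rows / 14 = every 8 rows.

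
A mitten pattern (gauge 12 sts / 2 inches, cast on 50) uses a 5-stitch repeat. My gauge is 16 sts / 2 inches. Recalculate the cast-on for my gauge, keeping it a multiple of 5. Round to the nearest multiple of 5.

65 stitches.

50 × 16 / 12 = 66.67.
Nearest multiple of 5: 65.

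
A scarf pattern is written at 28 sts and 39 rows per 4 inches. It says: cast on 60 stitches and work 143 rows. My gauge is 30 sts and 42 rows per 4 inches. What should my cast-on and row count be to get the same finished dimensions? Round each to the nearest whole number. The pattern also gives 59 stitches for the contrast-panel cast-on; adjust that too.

Stitches: 60 × 30/28 = 64.29 → 64.
Rows: 143 × 42/39 = 154.00 → 154.
contrast-panel cast-on: 59 × 30/28 = 63.21 → 63.

Cast on 64 stitches; work 154 rows; contrast-panel cast-on 63 stitches.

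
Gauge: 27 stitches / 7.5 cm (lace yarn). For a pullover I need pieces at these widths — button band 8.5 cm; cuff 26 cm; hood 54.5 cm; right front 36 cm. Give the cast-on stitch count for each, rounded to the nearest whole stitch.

Rate = 27/7.5 = 3.6 sts per cm.
button band: 8.5 × 3.6 = 30.60 → 31.
cuff: 26 × 3.6 = 93.60 → 94.
hood: 54.5 × 3.6 = 196.20 → 196.
right front: 36 × 3.6 = 129.60 → 130.

button band 31; cuff 94; hood 196; right front 130.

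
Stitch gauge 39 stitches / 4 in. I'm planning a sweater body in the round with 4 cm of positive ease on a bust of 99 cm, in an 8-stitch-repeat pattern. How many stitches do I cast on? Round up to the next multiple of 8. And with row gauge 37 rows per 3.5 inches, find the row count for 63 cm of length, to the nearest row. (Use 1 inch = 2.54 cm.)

Finished = 99 + 4 = 103 cm.
103 cm × 1/2.54 = 40.55 inches.
39/4 = 9.75 sts per in; 40.55 × 9.75 = 395.37 sts.
Next multiple of 8 → 400.
63 cm = 24.80 inches; × 10.571 = 262.20 → 262 rows.

Cast on 400 stitches; work 262 rows.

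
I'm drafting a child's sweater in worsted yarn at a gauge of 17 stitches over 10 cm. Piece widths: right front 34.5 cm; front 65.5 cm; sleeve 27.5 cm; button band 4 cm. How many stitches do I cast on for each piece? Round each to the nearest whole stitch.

Rate = 17/10 = 1.7 sts per cm.
right front: 34.5 × 1.7 = 58.65 → 59.
front: 65.5 × 1.7 = 111.35 → 111.
sleeve: 27.5 × 1.7 = 46.75 → 47.
button band: 4 × 1.7 = 6.80 → 7.

right front 59; front 111; sleeve 47; button band 7.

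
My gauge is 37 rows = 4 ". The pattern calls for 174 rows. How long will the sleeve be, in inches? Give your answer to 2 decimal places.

18.81 inches.

37 rows / 4 inch = 9.25 rows per inch.
174 / 9.25 = 18.811 inches.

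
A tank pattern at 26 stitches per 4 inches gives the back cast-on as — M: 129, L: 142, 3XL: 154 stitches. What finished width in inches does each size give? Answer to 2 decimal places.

M 19.85 inches; L 21.85 inches; 3XL 23.69 inches.

26/4 = 6.5 sts per in.
M: 129 / 6.5 = 19.846 → 19.85 in.
L: 142 / 6.5 = 21.846 → 21.85 in.
3XL: 154 / 6.5 = 23.692 → 23.69 in.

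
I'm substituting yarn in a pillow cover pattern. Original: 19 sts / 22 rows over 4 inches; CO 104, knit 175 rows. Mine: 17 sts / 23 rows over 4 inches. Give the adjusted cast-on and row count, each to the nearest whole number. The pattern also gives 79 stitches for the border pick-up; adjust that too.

Stitches: 104 × 17/19 = 93.05 → 93.
Rows: 175 × 23/22 = 182.95 → 183.
border pick-up: 79 × 17/19 = 70.68 → 71.

Cast on 93 stitches; work 183 rows; border pick-up 71 stitches.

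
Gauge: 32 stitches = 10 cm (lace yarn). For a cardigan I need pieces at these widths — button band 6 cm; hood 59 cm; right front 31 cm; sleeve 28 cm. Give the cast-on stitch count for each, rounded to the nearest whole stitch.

button band 19; hood 189; right front 99; sleeve 90.

Rate = 32/10 = 3.2 sts per cm.
button band: 6 × 3.2 = 19.20 → 19.
hood: 59 × 3.2 = 188.80 → 189.
right front: 31 × 3.2 = 99.20 → 99.
sleeve: 28 × 3.2 = 89.60 → 90.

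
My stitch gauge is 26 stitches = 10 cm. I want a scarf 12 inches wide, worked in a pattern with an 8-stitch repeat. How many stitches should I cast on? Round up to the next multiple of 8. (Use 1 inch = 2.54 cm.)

80 stitches.

12 in = 12 × 2.54 = 30.48 cm.
26 / 10 = 2.6 sts/cm.
30.48 × 2.6 = 79.25 sts.
→ 80.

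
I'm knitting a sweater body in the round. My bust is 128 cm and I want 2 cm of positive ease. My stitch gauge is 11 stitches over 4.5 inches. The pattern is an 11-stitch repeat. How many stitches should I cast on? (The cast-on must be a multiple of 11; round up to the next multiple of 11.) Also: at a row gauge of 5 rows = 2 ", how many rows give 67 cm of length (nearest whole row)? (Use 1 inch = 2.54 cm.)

Cast on 132 stitches; work 66 rows.

Finished = 128 + 2 = 130 cm.
130 cm × 1/2.54 = 51.18 inches.
11/4.5 = 2.444 sts per in; 51.18 × 2.444 = 125.11 sts.
Next multiple of 11 → 132.
67 cm = 26.38 inches; × 2.5 = 65.94 → 66 rows.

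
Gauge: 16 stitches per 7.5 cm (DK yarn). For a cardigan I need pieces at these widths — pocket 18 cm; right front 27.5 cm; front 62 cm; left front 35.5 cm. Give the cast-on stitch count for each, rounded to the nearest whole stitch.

Rate = 16/7.5 = 2.133 sts per cm.
pocket: 18 × 2.133 = 38.40 → 38.
right front: 27.5 × 2.133 = 58.67 → 59.
front: 62 × 2.133 = 132.27 → 132.
left front: 35.5 × 2.133 = 75.73 → 76.

pocket 38; right front 59; front 132; left front 76.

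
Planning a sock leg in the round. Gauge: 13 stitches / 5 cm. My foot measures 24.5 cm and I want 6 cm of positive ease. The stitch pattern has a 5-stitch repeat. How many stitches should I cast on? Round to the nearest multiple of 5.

Finished = 24.5 + 6 = 30.5 cm.
13 / 5 = 2.6 sts/cm.
30.5 × 2.6 = 79.30 sts.
Nearest multiple of 5: 80.

CO 80 sts.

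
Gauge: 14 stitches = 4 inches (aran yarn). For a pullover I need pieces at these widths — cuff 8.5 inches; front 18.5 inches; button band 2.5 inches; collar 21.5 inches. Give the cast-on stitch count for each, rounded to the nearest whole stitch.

cuff 30; front 65; button band 9; collar 75.

Rate = 14/4 = 3.5 sts per in.
cuff: 8.5 × 3.5 = 29.75 → 30.
front: 18.5 × 3.5 = 64.75 → 65.
button band: 2.5 × 3.5 = 8.75 → 9.
collar: 21.5 × 3.5 = 75.25 → 75.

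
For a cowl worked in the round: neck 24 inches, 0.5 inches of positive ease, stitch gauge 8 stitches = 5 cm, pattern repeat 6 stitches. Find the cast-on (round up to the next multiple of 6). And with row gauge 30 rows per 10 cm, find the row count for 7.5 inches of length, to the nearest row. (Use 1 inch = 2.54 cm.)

Cast on 102 stitches; work 57 rows.

Finished = 24 + 0.5 = 24.5 inches.
24.5 inches × 2.54 = 62.23 cm.
8/5 = 1.6 sts per cm; 62.23 × 1.6 = 99.57 sts.
Next multiple of 6 → 102.
7.5 inches = 19.05 cm; × 3 = 57.15 → 57 rows.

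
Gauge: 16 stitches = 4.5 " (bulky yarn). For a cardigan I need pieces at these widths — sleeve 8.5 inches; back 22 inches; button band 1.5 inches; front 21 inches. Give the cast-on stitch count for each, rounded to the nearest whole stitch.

sleeve 30; back 78; button band 5; front 75.

Rate = 16/4.5 = 3.556 sts per in.
sleeve: 8.5 × 3.556 = 30.22 → 30.
back: 22 × 3.556 = 78.22 → 78.
button band: 1.5 × 3.556 = 5.33 → 5.
front: 21 × 3.556 = 74.67 → 75.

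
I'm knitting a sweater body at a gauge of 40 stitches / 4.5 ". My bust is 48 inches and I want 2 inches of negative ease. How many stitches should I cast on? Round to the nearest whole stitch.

Finished = 48 − 2 = 46 in.
40 / 4.5 = 8.889 sts per inch.
46.00 × 8.889 = 408.89 sts.
→ 409 sts.

CO 409 sts.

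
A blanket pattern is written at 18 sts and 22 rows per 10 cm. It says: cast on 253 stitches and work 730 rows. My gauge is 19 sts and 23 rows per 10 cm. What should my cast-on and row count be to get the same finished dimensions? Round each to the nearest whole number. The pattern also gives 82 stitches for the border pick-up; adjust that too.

Stitches: 253 × 19/18 = 267.06 → 267.
Rows: 730 × 23/22 = 763.18 → 763.
border pick-up: 82 × 19/18 = 86.56 → 87.

Cast on 267 stitches; work 763 rows; border pick-up 87 stitches.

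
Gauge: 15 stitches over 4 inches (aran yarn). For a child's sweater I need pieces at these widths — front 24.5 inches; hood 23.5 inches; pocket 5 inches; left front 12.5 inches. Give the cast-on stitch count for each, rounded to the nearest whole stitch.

front 92; hood 88; pocket 19; left front 47.

Rate = 15/4 = 3.75 sts per in.
front: 24.5 × 3.75 = 91.88 → 92.
hood: 23.5 × 3.75 = 88.12 → 88.
pocket: 5 × 3.75 = 18.75 → 19.
left front: 12.5 × 3.75 = 46.88 → 47.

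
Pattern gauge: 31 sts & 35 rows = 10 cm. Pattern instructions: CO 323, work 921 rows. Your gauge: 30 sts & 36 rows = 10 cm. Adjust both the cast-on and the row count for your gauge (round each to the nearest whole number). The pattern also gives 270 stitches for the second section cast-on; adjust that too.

Cast on 313 stitches; work 947 rows; second section cast-on 261 stitches.

Stitches: 323 × 30/31 = 312.58 → 313.
Rows: 921 × 36/35 = 947.31 → 947.
second section cast-on: 270 × 30/31 = 261.29 → 261.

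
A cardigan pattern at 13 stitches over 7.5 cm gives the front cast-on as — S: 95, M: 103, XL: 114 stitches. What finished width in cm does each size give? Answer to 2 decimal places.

13/7.5 = 1.733 sts per cm.
S: 95 / 1.733 = 54.808 → 54.81 cm.
M: 103 / 1.733 = 59.423 → 59.42 cm.
XL: 114 / 1.733 = 65.769 → 65.77 cm.

S 54.81 cm; M 59.42 cm; XL 65.77 cm.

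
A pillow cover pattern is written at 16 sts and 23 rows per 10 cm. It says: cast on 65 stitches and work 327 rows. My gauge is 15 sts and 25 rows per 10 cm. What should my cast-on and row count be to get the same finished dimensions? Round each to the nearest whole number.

Cast on 61 stitches; work 355 rows.

Stitches: 65 × 15/16 = 60.94 → 61.
Rows: 327 × 25/23 = 355.43 → 355.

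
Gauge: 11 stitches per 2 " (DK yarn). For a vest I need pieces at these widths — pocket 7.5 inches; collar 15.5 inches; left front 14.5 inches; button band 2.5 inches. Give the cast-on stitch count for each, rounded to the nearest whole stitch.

Rate = 11/2 = 5.5 sts per in.
pocket: 7.5 × 5.5 = 41.25 → 41.
collar: 15.5 × 5.5 = 85.25 → 85.
left front: 14.5 × 5.5 = 79.75 → 80.
button band: 2.5 × 5.5 = 13.75 → 14.

pocket 41; collar 85; left front 80; button band 14.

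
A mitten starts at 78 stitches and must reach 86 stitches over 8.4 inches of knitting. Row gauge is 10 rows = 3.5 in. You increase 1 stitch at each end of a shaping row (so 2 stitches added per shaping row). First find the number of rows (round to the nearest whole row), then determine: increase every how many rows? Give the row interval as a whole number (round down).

Rows = 8.4 × 2.857 = 24.0 → 24 rows.
Stitches to add: 8 → 4 shaping rows (at 2 st each).
24 / 4 = 6.00 → every 6 rows.

Increase every 6th row.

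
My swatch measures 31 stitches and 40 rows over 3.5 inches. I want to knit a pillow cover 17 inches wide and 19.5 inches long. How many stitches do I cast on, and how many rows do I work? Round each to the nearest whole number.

Stitch gauge = 31/3.5 = 8.857 sts/in; 17 × 8.857 = 150.57 → 151 sts.
Row gauge = 40/3.5 = 11.429 rows/in; 19.5 × 11.429 = 222.86 → 223 rows.

Cast on 151 stitches and work 223 rows.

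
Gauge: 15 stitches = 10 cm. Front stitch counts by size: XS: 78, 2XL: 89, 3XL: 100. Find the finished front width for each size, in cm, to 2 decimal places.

15/10 = 1.5 sts per cm.
XS: 78 / 1.5 = 52.000 → 52.00 cm.
2XL: 89 / 1.5 = 59.333 → 59.33 cm.
3XL: 100 / 1.5 = 66.667 → 66.67 cm.

XS 52.00 cm; 2XL 59.33 cm; 3XL 66.67 cm.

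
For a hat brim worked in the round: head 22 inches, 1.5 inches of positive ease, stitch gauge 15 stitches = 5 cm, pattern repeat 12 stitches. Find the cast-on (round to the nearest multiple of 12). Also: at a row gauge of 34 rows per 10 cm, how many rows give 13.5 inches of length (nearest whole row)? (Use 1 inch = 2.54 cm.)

Finished = 22 + 1.5 = 23.5 inches.
23.5 inches × 2.54 = 59.69 cm.
15/5 = 3 sts per cm; 59.69 × 3 = 179.07 sts.
Nearest multiple of 12 → 180.
13.5 inches = 34.29 cm; × 3.4 = 116.59 → 117 rows.

Cast on 180 stitches; work 117 rows.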